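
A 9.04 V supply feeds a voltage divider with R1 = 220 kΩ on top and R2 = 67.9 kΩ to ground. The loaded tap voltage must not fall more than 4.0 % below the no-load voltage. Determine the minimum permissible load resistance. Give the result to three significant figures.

R_L(min) ≈ 1.25 MΩ

Output resistance R_th = R1‖R2 = (220 × 67.9)/287.9 = 51.89 kΩ.
The fractional drop is R_th/(R_th + R_L); requiring this ≤ 0.0400 gives R_L ≥ R_th(1/0.0400 − 1) = 51.89 × 24.00 = 1.25 MΩ.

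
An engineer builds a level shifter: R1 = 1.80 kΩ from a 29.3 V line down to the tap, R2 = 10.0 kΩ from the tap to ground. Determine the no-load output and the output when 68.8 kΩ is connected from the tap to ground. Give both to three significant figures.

Open-circuit: V = 29.3 × 10.0/(1.80 + 10.0) = 24.8 V.
With the load, R2 becomes R2‖R_L = 8.731 kΩ, so V = 29.3 × 8.731/10.53 = 24.3 V.

Unloaded: 24.8 V; loaded: 24.3 V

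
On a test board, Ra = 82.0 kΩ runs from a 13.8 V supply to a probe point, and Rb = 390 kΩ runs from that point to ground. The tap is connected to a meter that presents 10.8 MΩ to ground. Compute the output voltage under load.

V_out ≈ 11.3 V

The load sits in parallel with Rb: Rb‖R_L = (390 × 10800) / (390 + 10800) = 376.4 kΩ.
V_out = 13.8 × 376.4 / (82.0 + 376.4) = 13.8 × 376.4/458.4 = 11.3 V.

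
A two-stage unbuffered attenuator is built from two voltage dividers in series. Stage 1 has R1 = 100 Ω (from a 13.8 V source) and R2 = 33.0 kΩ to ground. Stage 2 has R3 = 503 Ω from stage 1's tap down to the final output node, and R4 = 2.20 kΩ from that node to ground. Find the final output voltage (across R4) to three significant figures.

V_out ≈ 10.8 V

Stage 2 presents R3+R4 = 2703 Ω as a load on stage 1's tap.
Stage 1's lower leg becomes R2‖(R3+R4) = 2498 Ω, so V_mid = 13.8 × 2498/2598 = 13.27 V.
Stage 2 is itself unloaded: V_out = V_mid × R4/(R3+R4) = 13.27 × 2200/2703 = 10.8 V.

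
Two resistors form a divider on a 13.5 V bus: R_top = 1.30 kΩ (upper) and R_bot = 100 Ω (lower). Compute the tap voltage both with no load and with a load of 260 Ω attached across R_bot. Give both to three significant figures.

Open-circuit: V = 13.5 × 100/(1300 + 100) = 0.964 V.
With the load, R_bot becomes R_bot‖R_L = 72.22 Ω, so V = 13.5 × 72.22/1372 = 0.711 V.

Unloaded: 0.964 V; loaded: 0.711 V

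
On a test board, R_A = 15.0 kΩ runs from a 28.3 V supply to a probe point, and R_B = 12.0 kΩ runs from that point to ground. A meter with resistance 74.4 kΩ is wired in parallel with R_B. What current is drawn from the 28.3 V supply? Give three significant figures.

R_B‖R_L = 10.33 kΩ, so the source sees R_A + R_B‖R_L = 25.33 kΩ.
I = 28.3 V / 25.33 kΩ = 1.12 mA.

I ≈ 1.12 mA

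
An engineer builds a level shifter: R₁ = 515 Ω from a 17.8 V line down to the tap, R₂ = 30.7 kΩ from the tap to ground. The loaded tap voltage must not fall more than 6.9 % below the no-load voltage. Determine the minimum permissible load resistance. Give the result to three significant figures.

R_L(min) ≈ 6.83 kΩ

Output resistance R_th = R₁‖R₂ = (515 × 30700)/31220 = 506.5 Ω.
The fractional drop is R_th/(R_th + R_L); requiring this ≤ 0.0690 gives R_L ≥ R_th(1/0.0690 − 1) = 506.5 × 13.49 = 6.83 kΩ.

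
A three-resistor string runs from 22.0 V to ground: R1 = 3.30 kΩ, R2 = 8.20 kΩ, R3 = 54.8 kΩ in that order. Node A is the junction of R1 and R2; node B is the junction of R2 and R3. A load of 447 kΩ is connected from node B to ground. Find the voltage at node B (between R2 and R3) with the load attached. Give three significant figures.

At node B, R3 is in parallel with the load: R3‖R_L = 48.82 kΩ.
Below node A the resistance is R2 + (R3‖R_L) = 57.02 kΩ, so V_A = 22.0 × 57.02/60.32 = 20.80 V.
Then V_B = V_A × (R3‖R_L)/(R2 + R3‖R_L) = 20.80 × 48.82/57.02 = 17.8 V.

V ≈ 17.8 V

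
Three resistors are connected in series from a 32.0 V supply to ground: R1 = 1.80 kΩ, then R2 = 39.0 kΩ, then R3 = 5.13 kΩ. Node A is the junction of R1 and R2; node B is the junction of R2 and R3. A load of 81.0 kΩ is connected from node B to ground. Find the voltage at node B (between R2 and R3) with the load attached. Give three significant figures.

V ≈ 3.38 V

At node B, R3 is in parallel with the load: R3‖R_L = 4.824 kΩ.
Below node A the resistance is R2 + (R3‖R_L) = 43.82 kΩ, so V_A = 32.0 × 43.82/45.62 = 30.74 V.
Then V_B = V_A × (R3‖R_L)/(R2 + R3‖R_L) = 30.74 × 4.824/43.82 = 3.38 V.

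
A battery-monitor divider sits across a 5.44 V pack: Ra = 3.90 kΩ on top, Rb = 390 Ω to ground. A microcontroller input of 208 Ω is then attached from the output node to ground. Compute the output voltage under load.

The load sits in parallel with Rb: Rb‖R_L = (390 × 208) / (390 + 208) = 135.7 Ω.
V_out = 5.44 × 135.7 / (3900 + 135.7) = 5.44 × 135.7/4036 = 0.183 V.
(Unloaded it would have been 0.495 V.)

V_out ≈ 0.183 V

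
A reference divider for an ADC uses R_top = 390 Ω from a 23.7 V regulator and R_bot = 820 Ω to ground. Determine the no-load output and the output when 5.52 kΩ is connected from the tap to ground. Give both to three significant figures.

Unloaded: 16.1 V; loaded: 15.3 V

Open-circuit: V = 23.7 × 820/(390 + 820) = 16.1 V.
With the load, R_bot becomes R_bot‖R_L = 713.9 Ω, so V = 23.7 × 713.9/1104 = 15.3 V.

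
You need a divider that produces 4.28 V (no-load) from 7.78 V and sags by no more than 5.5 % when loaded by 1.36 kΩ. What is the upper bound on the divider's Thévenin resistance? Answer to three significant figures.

Loading drop = R_th/(R_th + R_L) ≤ 0.0550, so R_th ≤ R_L · ε/(1−ε) = 1.36 kΩ × 0.0550/0.9450 = 79.2 Ω.

R_th ≤ 79.2 Ω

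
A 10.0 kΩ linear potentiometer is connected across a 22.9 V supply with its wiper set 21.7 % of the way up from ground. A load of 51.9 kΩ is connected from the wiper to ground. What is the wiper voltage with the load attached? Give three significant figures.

V ≈ 4.81 V

The wiper splits the pot into (1−α)R = 7.830 kΩ above and αR = 2.170 kΩ below.
Lower section ‖ load = 2.083 kΩ.
V_wiper = 22.9 × 2.083/(7.830 + 2.083) = 4.81 V.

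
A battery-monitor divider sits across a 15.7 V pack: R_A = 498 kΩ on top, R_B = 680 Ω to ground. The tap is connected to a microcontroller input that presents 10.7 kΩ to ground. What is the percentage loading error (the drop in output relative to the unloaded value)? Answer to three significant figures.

The divider's output (Thévenin) resistance is R_A‖R_B = 679.1 Ω.
Fractional drop under load = R_th/(R_th + R_L) = 679.1 / (679.1 + 10700) = 0.05968.
So the output falls by 5.97 %.

5.97 %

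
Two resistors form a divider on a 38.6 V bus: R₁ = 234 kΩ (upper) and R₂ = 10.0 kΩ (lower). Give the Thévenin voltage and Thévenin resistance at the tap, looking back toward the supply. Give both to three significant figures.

V_th = 1.58 V, R_th = 9.59 kΩ

V_th is the open-circuit tap voltage: 38.6 × 10.0/(234 + 10.0) = 1.58 V.
With the supply zeroed, R₁ and R₂ appear in parallel from the tap: R_th = R₁‖R₂ = (234 × 10.0)/244.0 = 9.59 kΩ.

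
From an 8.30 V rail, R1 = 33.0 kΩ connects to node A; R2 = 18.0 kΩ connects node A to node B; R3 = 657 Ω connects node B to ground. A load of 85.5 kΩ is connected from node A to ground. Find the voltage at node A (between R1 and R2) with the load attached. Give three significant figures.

V ≈ 2.63 V

Below node A the series string R2+R3 = 18660 Ω sits in parallel with the 85500 Ω load: 15320 Ω.
V_A = 8.30 × 15320/(33000 + 15320) = 2.63 V.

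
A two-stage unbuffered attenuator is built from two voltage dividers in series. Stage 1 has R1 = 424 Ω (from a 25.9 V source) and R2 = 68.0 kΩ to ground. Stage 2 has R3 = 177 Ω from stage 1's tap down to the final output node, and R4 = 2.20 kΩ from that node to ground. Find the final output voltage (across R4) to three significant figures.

Stage 2 presents R3+R4 = 2377 Ω as a load on stage 1's tap.
Stage 1's lower leg becomes R2‖(R3+R4) = 2297 Ω, so V_mid = 25.9 × 2297/2721 = 21.86 V.
Stage 2 is itself unloaded: V_out = V_mid × R4/(R3+R4) = 21.86 × 2200/2377 = 20.2 V.

V_out ≈ 20.2 V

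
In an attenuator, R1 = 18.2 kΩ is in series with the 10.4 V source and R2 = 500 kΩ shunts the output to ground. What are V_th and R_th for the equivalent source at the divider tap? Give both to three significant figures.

V_th = 10.0 V, R_th = 17.6 kΩ

V_th is the open-circuit tap voltage: 10.4 × 500/(18.2 + 500) = 10.0 V.
With the supply zeroed, R1 and R2 appear in parallel from the tap: R_th = R1‖R2 = (18.2 × 500)/518.2 = 17.6 kΩ.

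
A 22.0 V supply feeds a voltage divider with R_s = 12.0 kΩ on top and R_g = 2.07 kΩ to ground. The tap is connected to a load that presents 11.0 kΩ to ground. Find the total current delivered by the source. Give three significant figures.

R_g‖R_L = 1.742 kΩ, so the source sees R_s + R_g‖R_L = 13.74 kΩ.
I = 22.0 V / 13.74 kΩ = 1.60 mA.

I ≈ 1.60 mA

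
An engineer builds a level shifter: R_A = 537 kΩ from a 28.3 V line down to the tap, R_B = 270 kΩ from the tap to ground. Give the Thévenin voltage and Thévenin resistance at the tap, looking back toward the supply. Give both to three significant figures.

V_th is the open-circuit tap voltage: 28.3 × 270/(537 + 270) = 9.47 V.
With the supply zeroed, R_A and R_B appear in parallel from the tap: R_th = R_A‖R_B = (537 × 270)/807.0 = 180 kΩ.

V_th = 9.47 V, R_th = 180 kΩ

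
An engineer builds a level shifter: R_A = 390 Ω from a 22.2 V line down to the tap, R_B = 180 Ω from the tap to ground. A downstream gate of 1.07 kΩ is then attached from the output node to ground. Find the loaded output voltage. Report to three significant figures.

The load sits in parallel with R_B: R_B‖R_L = (180 × 1070) / (180 + 1070) = 154.1 Ω.
V_out = 22.2 × 154.1 / (390 + 154.1) = 22.2 × 154.1/544.1 = 6.29 V.

V_out ≈ 6.29 V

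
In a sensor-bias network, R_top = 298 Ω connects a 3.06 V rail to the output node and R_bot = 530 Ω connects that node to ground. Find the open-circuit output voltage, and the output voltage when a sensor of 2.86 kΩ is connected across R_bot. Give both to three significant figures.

Unloaded: 1.96 V; loaded: 1.84 V

Open-circuit: V = 3.06 × 530/(298 + 530) = 1.96 V.
With the load, R_bot becomes R_bot‖R_L = 447.1 Ω, so V = 3.06 × 447.1/745.1 = 1.84 V.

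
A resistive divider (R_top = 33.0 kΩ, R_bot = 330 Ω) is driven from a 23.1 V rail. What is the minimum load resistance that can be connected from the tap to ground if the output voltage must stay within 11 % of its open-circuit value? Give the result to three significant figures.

R_L(min) ≈ 2.64 kΩ

Output resistance R_th = R_top‖R_bot = (33000 × 330)/33330 = 326.7 Ω.
The fractional drop is R_th/(R_th + R_L); requiring this ≤ 0.110 gives R_L ≥ R_th(1/0.110 − 1) = 326.7 × 8.091 = 2.64 kΩ.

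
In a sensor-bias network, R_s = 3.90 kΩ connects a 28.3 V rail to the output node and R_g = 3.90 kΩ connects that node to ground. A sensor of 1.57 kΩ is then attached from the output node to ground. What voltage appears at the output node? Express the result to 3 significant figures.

V_out ≈ 6.31 V

The load sits in parallel with R_g: R_g‖R_L = (3.90 × 1.57) / (3.90 + 1.57) = 1.119 kΩ.
V_out = 28.3 × 1.119 / (3.90 + 1.119) = 28.3 × 1.119/5.019 = 6.31 V.
(Unloaded it would have been 14.2 V.)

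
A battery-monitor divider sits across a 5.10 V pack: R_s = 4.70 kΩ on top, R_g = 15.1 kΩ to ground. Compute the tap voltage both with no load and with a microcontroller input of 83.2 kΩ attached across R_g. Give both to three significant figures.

Unloaded: 3.89 V; loaded: 3.73 V

Open-circuit: V = 5.10 × 15.1/(4.70 + 15.1) = 3.89 V.
With the load, R_g becomes R_g‖R_L = 12.78 kΩ, so V = 5.10 × 12.78/17.48 = 3.73 V.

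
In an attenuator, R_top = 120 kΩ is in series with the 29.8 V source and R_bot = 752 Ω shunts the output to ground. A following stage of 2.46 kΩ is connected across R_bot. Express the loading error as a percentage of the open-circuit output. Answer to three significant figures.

23.3 %

The divider's output (Thévenin) resistance is R_top‖R_bot = 747.3 Ω.
Fractional drop under load = R_th/(R_th + R_L) = 747.3 / (747.3 + 2460) = 0.2330.
So the output falls by 23.3 %.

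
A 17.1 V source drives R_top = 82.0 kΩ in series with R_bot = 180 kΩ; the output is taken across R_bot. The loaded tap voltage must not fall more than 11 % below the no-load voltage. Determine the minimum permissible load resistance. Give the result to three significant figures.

R_L(min) ≈ 456 kΩ

Output resistance R_th = R_top‖R_bot = (82.0 × 180)/262.0 = 56.34 kΩ.
The fractional drop is R_th/(R_th + R_L); requiring this ≤ 0.110 gives R_L ≥ R_th(1/0.110 − 1) = 56.34 × 8.091 = 456 kΩ.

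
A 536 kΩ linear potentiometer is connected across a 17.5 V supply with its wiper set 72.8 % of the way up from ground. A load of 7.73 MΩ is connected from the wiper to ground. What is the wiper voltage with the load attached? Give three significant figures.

The wiper splits the pot into (1−α)R = 145.8 kΩ above and αR = 390.2 kΩ below.
Lower section ‖ load = 371.5 kΩ.
V_wiper = 17.5 × 371.5/(145.8 + 371.5) = 12.6 V.

V ≈ 12.6 V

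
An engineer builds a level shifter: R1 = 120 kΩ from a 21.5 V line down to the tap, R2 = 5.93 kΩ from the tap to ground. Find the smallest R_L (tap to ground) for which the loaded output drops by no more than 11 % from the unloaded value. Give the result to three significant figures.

R_L(min) ≈ 45.7 kΩ

Output resistance R_th = R1‖R2 = (120 × 5.93)/125.9 = 5.651 kΩ.
The fractional drop is R_th/(R_th + R_L); requiring this ≤ 0.110 gives R_L ≥ R_th(1/0.110 − 1) = 5.651 × 8.091 = 45.7 kΩ.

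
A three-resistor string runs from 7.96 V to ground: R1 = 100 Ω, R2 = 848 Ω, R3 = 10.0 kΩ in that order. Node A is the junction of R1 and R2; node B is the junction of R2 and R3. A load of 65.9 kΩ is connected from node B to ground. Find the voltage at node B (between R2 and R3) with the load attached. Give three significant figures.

V ≈ 7.18 V

At node B, R3 is in parallel with the load: R3‖R_L = 8682 Ω.
Below node A the resistance is R2 + (R3‖R_L) = 9530 Ω, so V_A = 7.96 × 9530/9630 = 7.877 V.
Then V_B = V_A × (R3‖R_L)/(R2 + R3‖R_L) = 7.877 × 8682/9530 = 7.18 V.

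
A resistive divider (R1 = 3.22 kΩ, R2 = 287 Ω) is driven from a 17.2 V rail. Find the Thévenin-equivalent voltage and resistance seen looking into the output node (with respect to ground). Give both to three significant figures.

V_th = 1.41 V, R_th = 264 Ω

V_th is the open-circuit tap voltage: 17.2 × 287/(3220 + 287) = 1.41 V.
With the supply zeroed, R1 and R2 appear in parallel from the tap: R_th = R1‖R2 = (3220 × 287)/3507 = 264 Ω.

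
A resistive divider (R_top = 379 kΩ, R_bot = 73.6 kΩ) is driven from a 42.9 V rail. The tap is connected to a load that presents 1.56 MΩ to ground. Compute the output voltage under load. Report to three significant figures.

V_out ≈ 6.71 V

The load sits in parallel with R_bot: R_bot‖R_L = (73.6 × 1560) / (73.6 + 1560) = 70.28 kΩ.
V_out = 42.9 × 70.28 / (379 + 70.28) = 42.9 × 70.28/449.3 = 6.71 V.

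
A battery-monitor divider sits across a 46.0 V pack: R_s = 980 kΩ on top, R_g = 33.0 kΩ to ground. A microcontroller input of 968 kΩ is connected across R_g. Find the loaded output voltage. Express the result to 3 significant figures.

V_out ≈ 1.45 V

The load sits in parallel with R_g: R_g‖R_L = (33.0 × 968) / (33.0 + 968) = 31.91 kΩ.
V_out = 46.0 × 31.91 / (980 + 31.91) = 46.0 × 31.91/1012 = 1.45 V.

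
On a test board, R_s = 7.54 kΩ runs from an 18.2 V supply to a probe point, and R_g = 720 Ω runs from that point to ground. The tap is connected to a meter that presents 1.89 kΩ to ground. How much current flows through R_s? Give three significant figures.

R_g‖R_L = 521.4 Ω, so the source sees R_s + R_g‖R_L = 8061 Ω.
I = 18.2 V / 8061 Ω = 2.26 mA.

I ≈ 2.26 mA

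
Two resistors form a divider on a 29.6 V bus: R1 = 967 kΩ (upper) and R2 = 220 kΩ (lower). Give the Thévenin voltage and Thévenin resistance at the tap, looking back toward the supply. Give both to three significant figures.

V_th is the open-circuit tap voltage: 29.6 × 220/(967 + 220) = 5.49 V.
With the supply zeroed, R1 and R2 appear in parallel from the tap: R_th = R1‖R2 = (967 × 220)/1187 = 179 kΩ.

V_th = 5.49 V, R_th = 179 kΩ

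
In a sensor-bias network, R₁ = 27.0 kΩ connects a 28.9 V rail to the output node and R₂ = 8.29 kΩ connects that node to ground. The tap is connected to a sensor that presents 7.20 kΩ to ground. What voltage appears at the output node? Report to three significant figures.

V_out ≈ 3.61 V

The load sits in parallel with R₂: R₂‖R_L = (8.29 × 7.20) / (8.29 + 7.20) = 3.853 kΩ.
V_out = 28.9 × 3.853 / (27.0 + 3.853) = 28.9 × 3.853/30.85 = 3.61 V.
(Unloaded it would have been 6.79 V.)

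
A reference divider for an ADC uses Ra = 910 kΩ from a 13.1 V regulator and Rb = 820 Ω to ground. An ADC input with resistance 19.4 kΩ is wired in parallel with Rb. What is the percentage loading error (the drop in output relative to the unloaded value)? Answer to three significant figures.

The divider's output (Thévenin) resistance is Ra‖Rb = 819.3 Ω.
Fractional drop under load = R_th/(R_th + R_L) = 819.3 / (819.3 + 19400) = 0.04052.
So the output falls by 4.05 %.

4.05 %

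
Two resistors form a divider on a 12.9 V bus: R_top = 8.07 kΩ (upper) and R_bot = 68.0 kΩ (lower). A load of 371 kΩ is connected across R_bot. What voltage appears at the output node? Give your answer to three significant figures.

V_out ≈ 11.3 V

The load sits in parallel with R_bot: R_bot‖R_L = (68.0 × 371) / (68.0 + 371) = 57.47 kΩ.
V_out = 12.9 × 57.47 / (8.07 + 57.47) = 12.9 × 57.47/65.54 = 11.3 V.
(Unloaded it would have been 11.5 V.)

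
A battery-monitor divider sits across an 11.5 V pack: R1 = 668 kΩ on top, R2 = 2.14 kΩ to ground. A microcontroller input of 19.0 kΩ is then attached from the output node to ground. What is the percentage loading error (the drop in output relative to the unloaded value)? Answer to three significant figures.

Unloaded V = 11.5 × 2.14/670.1 = 0.036724 V.
Loaded: R2‖R_L = 1.923 kΩ, giving V = 11.5 × 1.923/669.9 = 0.033017 V.
Drop = (0.036724 − 0.033017) / 0.036724 = 10.1 %.

10.1 %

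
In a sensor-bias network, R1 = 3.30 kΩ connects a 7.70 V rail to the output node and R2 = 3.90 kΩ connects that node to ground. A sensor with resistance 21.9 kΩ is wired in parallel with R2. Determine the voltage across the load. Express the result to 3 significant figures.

V_out ≈ 3.86 V

The load sits in parallel with R2: R2‖R_L = (3.90 × 21.9) / (3.90 + 21.9) = 3.310 kΩ.
V_out = 7.70 × 3.310 / (3.30 + 3.310) = 7.70 × 3.310/6.610 = 3.86 V.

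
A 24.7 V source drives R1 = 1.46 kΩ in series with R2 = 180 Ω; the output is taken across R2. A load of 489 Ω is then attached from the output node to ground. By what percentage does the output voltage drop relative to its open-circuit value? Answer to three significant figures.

The divider's output (Thévenin) resistance is R1‖R2 = 160.2 Ω.
Fractional drop under load = R_th/(R_th + R_L) = 160.2 / (160.2 + 489) = 0.2468.
So the output falls by 24.7 %.

24.7 %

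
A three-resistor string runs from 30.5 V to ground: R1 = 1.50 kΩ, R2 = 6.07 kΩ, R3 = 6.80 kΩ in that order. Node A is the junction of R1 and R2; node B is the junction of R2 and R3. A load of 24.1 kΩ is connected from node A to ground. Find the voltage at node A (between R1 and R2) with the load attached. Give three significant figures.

Below node A the series string R2+R3 = 12.87 kΩ sits in parallel with the 24.1 kΩ load: 8.390 kΩ.
V_A = 30.5 × 8.390/(1.50 + 8.390) = 25.9 V.

V ≈ 25.9 V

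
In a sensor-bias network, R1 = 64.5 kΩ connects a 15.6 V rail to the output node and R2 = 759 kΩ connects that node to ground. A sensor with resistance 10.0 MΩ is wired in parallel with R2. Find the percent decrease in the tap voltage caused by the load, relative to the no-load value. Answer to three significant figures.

0.591 %

The divider's output (Thévenin) resistance is R1‖R2 = 59.45 kΩ.
Fractional drop under load = R_th/(R_th + R_L) = 59.45 / (59.45 + 10000) = 0.005910.
So the output falls by 0.591 %.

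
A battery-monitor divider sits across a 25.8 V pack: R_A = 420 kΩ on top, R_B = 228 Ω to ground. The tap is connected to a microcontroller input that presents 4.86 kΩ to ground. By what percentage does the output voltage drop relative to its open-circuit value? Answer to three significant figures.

4.48 %

The divider's output (Thévenin) resistance is R_A‖R_B = 227.9 Ω.
Fractional drop under load = R_th/(R_th + R_L) = 227.9 / (227.9 + 4860) = 0.04479.
So the output falls by 4.48 %.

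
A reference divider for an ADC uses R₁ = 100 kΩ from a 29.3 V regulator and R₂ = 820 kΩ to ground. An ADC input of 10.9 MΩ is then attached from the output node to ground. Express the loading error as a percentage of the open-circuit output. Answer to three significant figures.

0.811 %

The divider's output (Thévenin) resistance is R₁‖R₂ = 89.13 kΩ.
Fractional drop under load = R_th/(R_th + R_L) = 89.13 / (89.13 + 10900) = 0.008111.
So the output falls by 0.811 %.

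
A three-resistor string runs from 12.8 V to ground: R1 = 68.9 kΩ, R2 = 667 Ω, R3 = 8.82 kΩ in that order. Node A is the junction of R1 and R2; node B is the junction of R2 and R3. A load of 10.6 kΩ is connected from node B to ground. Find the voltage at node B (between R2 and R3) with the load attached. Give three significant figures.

At node B, R3 is in parallel with the load: R3‖R_L = 4814 Ω.
Below node A the resistance is R2 + (R3‖R_L) = 5481 Ω, so V_A = 12.8 × 5481/74380 = 0.9432 V.
Then V_B = V_A × (R3‖R_L)/(R2 + R3‖R_L) = 0.9432 × 4814/5481 = 0.828 V.

V ≈ 0.828 V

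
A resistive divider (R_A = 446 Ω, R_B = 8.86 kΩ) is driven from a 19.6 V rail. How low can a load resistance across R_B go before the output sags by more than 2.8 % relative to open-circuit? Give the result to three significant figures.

Output resistance R_th = R_A‖R_B = (446 × 8860)/9306 = 424.6 Ω.
The fractional drop is R_th/(R_th + R_L); requiring this ≤ 0.0280 gives R_L ≥ R_th(1/0.0280 − 1) = 424.6 × 34.71 = 14.7 kΩ.

R_L(min) ≈ 14.7 kΩ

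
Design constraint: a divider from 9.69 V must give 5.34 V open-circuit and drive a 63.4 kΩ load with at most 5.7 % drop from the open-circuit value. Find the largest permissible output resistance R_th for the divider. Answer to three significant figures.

R_th ≤ 3.83 kΩ

Loading drop = R_th/(R_th + R_L) ≤ 0.0570, so R_th ≤ R_L · ε/(1−ε) = 63.4 kΩ × 0.0570/0.9430 = 3.83 kΩ.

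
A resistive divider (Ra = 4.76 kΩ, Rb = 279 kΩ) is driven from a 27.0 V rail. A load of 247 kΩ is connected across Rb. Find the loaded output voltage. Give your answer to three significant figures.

V_out ≈ 26.1 V

The load sits in parallel with Rb: Rb‖R_L = (279 × 247) / (279 + 247) = 131.0 kΩ.
V_out = 27.0 × 131.0 / (4.76 + 131.0) = 27.0 × 131.0/135.8 = 26.1 V.
(Unloaded it would have been 26.5 V.)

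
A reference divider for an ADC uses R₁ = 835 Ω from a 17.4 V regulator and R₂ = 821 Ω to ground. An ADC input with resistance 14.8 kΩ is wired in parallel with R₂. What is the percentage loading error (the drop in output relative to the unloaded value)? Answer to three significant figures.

The divider's output (Thévenin) resistance is R₁‖R₂ = 414.0 Ω.
Fractional drop under load = R_th/(R_th + R_L) = 414.0 / (414.0 + 14800) = 0.02721.
So the output falls by 2.72 %.

2.72 %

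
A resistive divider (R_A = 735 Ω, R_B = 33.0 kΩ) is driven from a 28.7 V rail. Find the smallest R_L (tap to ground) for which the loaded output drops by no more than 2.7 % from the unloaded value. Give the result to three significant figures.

R_L(min) ≈ 25.9 kΩ

Output resistance R_th = R_A‖R_B = (735 × 33000)/33740 = 719.0 Ω.
The fractional drop is R_th/(R_th + R_L); requiring this ≤ 0.0270 gives R_L ≥ R_th(1/0.0270 − 1) = 719.0 × 36.04 = 25.9 kΩ.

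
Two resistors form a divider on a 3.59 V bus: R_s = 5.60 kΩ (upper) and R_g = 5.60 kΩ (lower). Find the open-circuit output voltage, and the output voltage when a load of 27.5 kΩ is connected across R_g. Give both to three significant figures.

Open-circuit: V = 3.59 × 5.60/(5.60 + 5.60) = 1.79 V.
With the load, R_g becomes R_g‖R_L = 4.653 kΩ, so V = 3.59 × 4.653/10.25 = 1.63 V.

Unloaded: 1.79 V; loaded: 1.63 V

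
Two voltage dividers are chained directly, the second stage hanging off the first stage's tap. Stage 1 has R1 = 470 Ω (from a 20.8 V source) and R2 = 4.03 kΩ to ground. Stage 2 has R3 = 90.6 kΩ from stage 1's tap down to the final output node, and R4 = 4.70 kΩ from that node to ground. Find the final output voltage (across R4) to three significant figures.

Stage 2 presents R3+R4 = 95300 Ω as a load on stage 1's tap.
Stage 1's lower leg becomes R2‖(R3+R4) = 3866 Ω, so V_mid = 20.8 × 3866/4336 = 18.55 V.
Stage 2 is itself unloaded: V_out = V_mid × R4/(R3+R4) = 18.55 × 4700/95300 = 0.915 V.

V_out ≈ 0.915 V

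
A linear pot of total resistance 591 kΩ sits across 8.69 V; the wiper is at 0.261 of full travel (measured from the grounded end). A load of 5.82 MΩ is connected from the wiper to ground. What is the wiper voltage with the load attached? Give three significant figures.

The wiper splits the pot into (1−α)R = 436.7 kΩ above and αR = 154.3 kΩ below.
Lower section ‖ load = 150.3 kΩ.
V_wiper = 8.69 × 150.3/(436.7 + 150.3) = 2.22 V.

V ≈ 2.22 V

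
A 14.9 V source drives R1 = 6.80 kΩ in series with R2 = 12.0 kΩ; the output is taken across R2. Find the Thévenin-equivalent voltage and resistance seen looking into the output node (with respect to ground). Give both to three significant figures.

V_th is the open-circuit tap voltage: 14.9 × 12.0/(6.80 + 12.0) = 9.51 V.
With the supply zeroed, R1 and R2 appear in parallel from the tap: R_th = R1‖R2 = (6.80 × 12.0)/18.80 = 4.34 kΩ.

V_th = 9.51 V, R_th = 4.34 kΩ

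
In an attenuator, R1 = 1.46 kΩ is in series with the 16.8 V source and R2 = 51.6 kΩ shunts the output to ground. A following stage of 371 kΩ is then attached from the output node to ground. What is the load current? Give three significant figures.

R2‖R_L = 45.30 kΩ; V_out = 16.8 × 45.30/46.76 = 16.28 V.
I_L = V_out / R_L = 16.28 / 371 kΩ = 0.0439 mA.

I_L ≈ 0.0439 mA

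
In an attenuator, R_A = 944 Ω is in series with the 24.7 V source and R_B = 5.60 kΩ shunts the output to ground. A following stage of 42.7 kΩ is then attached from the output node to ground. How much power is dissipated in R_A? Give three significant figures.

Total resistance from the source is R_A + (R_B‖R_L) = 5895 Ω, so I = 24.7/5895 Ω = 4.190 mA.
P = I²·R_A = (4.190 mA)² × 944 Ω = 16.6 mW.

P ≈ 16.6 mW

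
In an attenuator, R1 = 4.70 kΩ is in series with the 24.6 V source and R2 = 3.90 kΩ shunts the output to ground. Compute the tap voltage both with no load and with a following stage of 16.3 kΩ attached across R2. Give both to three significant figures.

Open-circuit: V = 24.6 × 3.90/(4.70 + 3.90) = 11.2 V.
With the load, R2 becomes R2‖R_L = 3.147 kΩ, so V = 24.6 × 3.147/7.847 = 9.87 V.

Unloaded: 11.2 V; loaded: 9.87 V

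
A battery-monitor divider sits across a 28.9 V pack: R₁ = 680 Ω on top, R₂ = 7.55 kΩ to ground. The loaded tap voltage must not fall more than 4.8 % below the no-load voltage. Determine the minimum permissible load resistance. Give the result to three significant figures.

R_L(min) ≈ 12.4 kΩ

Output resistance R_th = R₁‖R₂ = (680 × 7550)/8230 = 623.8 Ω.
The fractional drop is R_th/(R_th + R_L); requiring this ≤ 0.0480 gives R_L ≥ R_th(1/0.0480 − 1) = 623.8 × 19.83 = 12.4 kΩ.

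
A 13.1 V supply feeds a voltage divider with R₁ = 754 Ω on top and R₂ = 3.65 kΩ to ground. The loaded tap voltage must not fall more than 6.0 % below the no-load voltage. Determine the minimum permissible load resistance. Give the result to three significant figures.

Output resistance R_th = R₁‖R₂ = (754 × 3650)/4404 = 624.9 Ω.
The fractional drop is R_th/(R_th + R_L); requiring this ≤ 0.0600 gives R_L ≥ R_th(1/0.0600 − 1) = 624.9 × 15.67 = 9.79 kΩ.

R_L(min) ≈ 9.79 kΩ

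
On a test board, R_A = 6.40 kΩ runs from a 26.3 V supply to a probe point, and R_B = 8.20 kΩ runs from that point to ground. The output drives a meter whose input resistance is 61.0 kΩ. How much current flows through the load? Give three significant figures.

R_B‖R_L = 7.228 kΩ; V_out = 26.3 × 7.228/13.63 = 13.95 V.
I_L = V_out / R_L = 13.95 / 61.0 kΩ = 0.229 mA.

I_L ≈ 0.229 mA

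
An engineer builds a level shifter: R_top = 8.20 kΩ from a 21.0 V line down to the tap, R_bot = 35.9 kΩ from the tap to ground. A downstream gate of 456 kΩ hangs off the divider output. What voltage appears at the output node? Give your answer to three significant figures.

The load sits in parallel with R_bot: R_bot‖R_L = (35.9 × 456) / (35.9 + 456) = 33.28 kΩ.
V_out = 21.0 × 33.28 / (8.20 + 33.28) = 21.0 × 33.28/41.48 = 16.8 V.
(Unloaded it would have been 17.1 V.)

V_out ≈ 16.8 V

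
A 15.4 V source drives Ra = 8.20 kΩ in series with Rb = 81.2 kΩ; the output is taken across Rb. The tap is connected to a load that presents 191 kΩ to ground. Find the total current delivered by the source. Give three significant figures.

I ≈ 0.236 mA

Rb‖R_L = 56.98 kΩ, so the source sees Ra + Rb‖R_L = 65.18 kΩ.
I = 15.4 V / 65.18 kΩ = 0.236 mA.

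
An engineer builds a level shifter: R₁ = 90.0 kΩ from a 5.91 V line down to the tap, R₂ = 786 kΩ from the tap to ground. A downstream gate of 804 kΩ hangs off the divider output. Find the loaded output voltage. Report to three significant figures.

The load sits in parallel with R₂: R₂‖R_L = (786 × 804) / (786 + 804) = 397.4 kΩ.
V_out = 5.91 × 397.4 / (90.0 + 397.4) = 5.91 × 397.4/487.4 = 4.82 V.
(Unloaded it would have been 5.30 V.)

V_out ≈ 4.82 V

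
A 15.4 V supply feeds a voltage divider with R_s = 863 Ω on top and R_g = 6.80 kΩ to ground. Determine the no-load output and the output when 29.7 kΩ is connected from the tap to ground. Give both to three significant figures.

Open-circuit: V = 15.4 × 6800/(863 + 6800) = 13.7 V.
With the load, R_g becomes R_g‖R_L = 5533 Ω, so V = 15.4 × 5533/6396 = 13.3 V.

Unloaded: 13.7 V; loaded: 13.3 V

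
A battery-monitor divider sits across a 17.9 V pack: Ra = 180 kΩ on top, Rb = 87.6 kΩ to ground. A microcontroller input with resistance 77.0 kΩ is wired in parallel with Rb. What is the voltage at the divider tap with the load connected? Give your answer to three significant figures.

The load sits in parallel with Rb: Rb‖R_L = (87.6 × 77.0) / (87.6 + 77.0) = 40.98 kΩ.
V_out = 17.9 × 40.98 / (180 + 40.98) = 17.9 × 40.98/221.0 = 3.32 V.
(Unloaded it would have been 5.86 V.)

V_out ≈ 3.32 V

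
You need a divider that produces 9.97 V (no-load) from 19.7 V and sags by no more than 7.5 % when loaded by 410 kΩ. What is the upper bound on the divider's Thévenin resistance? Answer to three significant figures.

Loading drop = R_th/(R_th + R_L) ≤ 0.0750, so R_th ≤ R_L · ε/(1−ε) = 410 kΩ × 0.0750/0.9250 = 33.2 kΩ.
(Any R1, R2 with R2/(R1+R2) = 0.506 and R1‖R2 ≤ 33.2 kΩ will meet the spec.)

R_th ≤ 33.2 kΩ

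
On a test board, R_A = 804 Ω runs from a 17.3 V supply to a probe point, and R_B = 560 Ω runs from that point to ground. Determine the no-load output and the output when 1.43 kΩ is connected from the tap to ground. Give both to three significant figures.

Unloaded: 7.10 V; loaded: 5.77 V

Open-circuit: V = 17.3 × 560/(804 + 560) = 7.10 V.
With the load, R_B becomes R_B‖R_L = 402.4 Ω, so V = 17.3 × 402.4/1206 = 5.77 V.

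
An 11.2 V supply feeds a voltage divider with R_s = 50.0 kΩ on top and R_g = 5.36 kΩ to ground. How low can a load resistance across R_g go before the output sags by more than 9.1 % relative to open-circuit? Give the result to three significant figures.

R_L(min) ≈ 48.4 kΩ

Output resistance R_th = R_s‖R_g = (50.0 × 5.36)/55.36 = 4.841 kΩ.
The fractional drop is R_th/(R_th + R_L); requiring this ≤ 0.0910 gives R_L ≥ R_th(1/0.0910 − 1) = 4.841 × 9.989 = 48.4 kΩ.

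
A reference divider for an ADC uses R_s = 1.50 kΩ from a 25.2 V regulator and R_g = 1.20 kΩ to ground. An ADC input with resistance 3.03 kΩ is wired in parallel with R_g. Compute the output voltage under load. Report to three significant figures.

The load sits in parallel with R_g: R_g‖R_L = (1.20 × 3.03) / (1.20 + 3.03) = 0.8596 kΩ.
V_out = 25.2 × 0.8596 / (1.50 + 0.8596) = 25.2 × 0.8596/2.360 = 9.18 V.
(Unloaded it would have been 11.2 V.)

V_out ≈ 9.18 V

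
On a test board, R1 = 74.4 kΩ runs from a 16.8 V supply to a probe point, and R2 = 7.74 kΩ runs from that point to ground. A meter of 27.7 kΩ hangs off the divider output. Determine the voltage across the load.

The load sits in parallel with R2: R2‖R_L = (7.74 × 27.7) / (7.74 + 27.7) = 6.050 kΩ.
V_out = 16.8 × 6.050 / (74.4 + 6.050) = 16.8 × 6.050/80.45 = 1.26 V.

V_out ≈ 1.26 V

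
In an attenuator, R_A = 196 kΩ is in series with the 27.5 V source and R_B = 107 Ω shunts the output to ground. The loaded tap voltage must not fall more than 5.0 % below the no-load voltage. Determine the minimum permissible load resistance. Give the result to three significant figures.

Output resistance R_th = R_A‖R_B = (196000 × 107)/196100 = 106.9 Ω.
The fractional drop is R_th/(R_th + R_L); requiring this ≤ 0.0500 gives R_L ≥ R_th(1/0.0500 − 1) = 106.9 × 19.00 = 2.03 kΩ.

R_L(min) ≈ 2.03 kΩ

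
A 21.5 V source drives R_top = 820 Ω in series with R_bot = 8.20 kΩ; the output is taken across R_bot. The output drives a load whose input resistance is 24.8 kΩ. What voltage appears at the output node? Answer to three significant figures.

V_out ≈ 19.0 V

The load sits in parallel with R_bot: R_bot‖R_L = (8200 × 24800) / (8200 + 24800) = 6162 Ω.
V_out = 21.5 × 6162 / (820 + 6162) = 21.5 × 6162/6982 = 19.0 V.
(Unloaded it would have been 19.5 V.)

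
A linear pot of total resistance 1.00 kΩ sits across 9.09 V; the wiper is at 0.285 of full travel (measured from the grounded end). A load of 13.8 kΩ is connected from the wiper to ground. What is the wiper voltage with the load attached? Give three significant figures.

V ≈ 2.55 V

The wiper splits the pot into (1−α)R = 715.0 Ω above and αR = 285.0 Ω below.
Lower section ‖ load = 279.2 Ω.
V_wiper = 9.09 × 279.2/(715.0 + 279.2) = 2.55 V.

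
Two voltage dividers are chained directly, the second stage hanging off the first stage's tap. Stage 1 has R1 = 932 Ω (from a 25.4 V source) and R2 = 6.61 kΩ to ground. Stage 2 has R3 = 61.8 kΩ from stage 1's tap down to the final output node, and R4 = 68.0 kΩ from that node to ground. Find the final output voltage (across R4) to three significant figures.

V_out ≈ 11.6 V

Stage 2 presents R3+R4 = 129800 Ω as a load on stage 1's tap.
Stage 1's lower leg becomes R2‖(R3+R4) = 6290 Ω, so V_mid = 25.4 × 6290/7222 = 22.12 V.
Stage 2 is itself unloaded: V_out = V_mid × R4/(R3+R4) = 22.12 × 68000/129800 = 11.6 V.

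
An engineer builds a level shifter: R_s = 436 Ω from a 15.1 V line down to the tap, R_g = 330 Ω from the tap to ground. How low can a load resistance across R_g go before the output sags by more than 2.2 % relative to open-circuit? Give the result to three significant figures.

Output resistance R_th = R_s‖R_g = (436 × 330)/766.0 = 187.8 Ω.
The fractional drop is R_th/(R_th + R_L); requiring this ≤ 0.0220 gives R_L ≥ R_th(1/0.0220 − 1) = 187.8 × 44.45 = 8.35 kΩ.

R_L(min) ≈ 8.35 kΩ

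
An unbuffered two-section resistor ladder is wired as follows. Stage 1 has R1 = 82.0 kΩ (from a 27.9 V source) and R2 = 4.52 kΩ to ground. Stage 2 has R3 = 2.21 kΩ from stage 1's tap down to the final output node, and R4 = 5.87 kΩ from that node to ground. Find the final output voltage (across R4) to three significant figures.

Stage 2 presents R3+R4 = 8.080 kΩ as a load on stage 1's tap.
Stage 1's lower leg becomes R2‖(R3+R4) = 2.899 kΩ, so V_mid = 27.9 × 2.899/84.90 = 0.9525 V.
Stage 2 is itself unloaded: V_out = V_mid × R4/(R3+R4) = 0.9525 × 5.87/8.080 = 0.692 V.

V_out ≈ 0.692 V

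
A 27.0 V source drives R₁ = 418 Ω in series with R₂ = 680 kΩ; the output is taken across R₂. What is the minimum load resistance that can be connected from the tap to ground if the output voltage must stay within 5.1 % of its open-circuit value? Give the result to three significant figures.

R_L(min) ≈ 7.77 kΩ

Output resistance R_th = R₁‖R₂ = (418 × 680000)/680400 = 417.7 Ω.
The fractional drop is R_th/(R_th + R_L); requiring this ≤ 0.0510 gives R_L ≥ R_th(1/0.0510 − 1) = 417.7 × 18.61 = 7.77 kΩ.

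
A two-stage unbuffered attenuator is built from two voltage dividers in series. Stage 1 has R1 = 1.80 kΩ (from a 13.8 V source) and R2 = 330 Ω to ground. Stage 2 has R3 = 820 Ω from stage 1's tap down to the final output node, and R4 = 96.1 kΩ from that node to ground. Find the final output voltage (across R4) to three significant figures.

V_out ≈ 2.11 V

Stage 2 presents R3+R4 = 96920 Ω as a load on stage 1's tap.
Stage 1's lower leg becomes R2‖(R3+R4) = 328.9 Ω, so V_mid = 13.8 × 328.9/2129 = 2.132 V.
Stage 2 is itself unloaded: V_out = V_mid × R4/(R3+R4) = 2.132 × 96100/96920 = 2.11 V.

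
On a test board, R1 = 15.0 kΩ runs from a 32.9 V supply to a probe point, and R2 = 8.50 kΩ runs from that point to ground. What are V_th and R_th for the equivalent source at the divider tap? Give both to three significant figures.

V_th = 11.9 V, R_th = 5.43 kΩ

V_th is the open-circuit tap voltage: 32.9 × 8.50/(15.0 + 8.50) = 11.9 V.
With the supply zeroed, R1 and R2 appear in parallel from the tap: R_th = R1‖R2 = (15.0 × 8.50)/23.50 = 5.43 kΩ.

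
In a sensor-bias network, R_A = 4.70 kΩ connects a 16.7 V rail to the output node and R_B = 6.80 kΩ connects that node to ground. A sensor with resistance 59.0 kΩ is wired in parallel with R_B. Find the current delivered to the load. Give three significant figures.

I_L ≈ 0.160 mA

R_B‖R_L = 6.097 kΩ; V_out = 16.7 × 6.097/10.80 = 9.431 V.
I_L = V_out / R_L = 9.431 / 59.0 kΩ = 0.160 mA.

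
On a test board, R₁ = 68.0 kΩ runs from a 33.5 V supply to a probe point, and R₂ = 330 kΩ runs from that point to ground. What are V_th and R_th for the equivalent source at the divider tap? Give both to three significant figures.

V_th is the open-circuit tap voltage: 33.5 × 330/(68.0 + 330) = 27.8 V.
With the supply zeroed, R₁ and R₂ appear in parallel from the tap: R_th = R₁‖R₂ = (68.0 × 330)/398.0 = 56.4 kΩ.

V_th = 27.8 V, R_th = 56.4 kΩ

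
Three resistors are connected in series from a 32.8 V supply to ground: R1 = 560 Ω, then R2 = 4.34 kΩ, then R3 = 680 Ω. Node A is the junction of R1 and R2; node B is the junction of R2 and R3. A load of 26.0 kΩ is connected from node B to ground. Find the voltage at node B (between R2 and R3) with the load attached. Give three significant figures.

V ≈ 3.91 V

At node B, R3 is in parallel with the load: R3‖R_L = 662.7 Ω.
Below node A the resistance is R2 + (R3‖R_L) = 5003 Ω, so V_A = 32.8 × 5003/5563 = 29.50 V.
Then V_B = V_A × (R3‖R_L)/(R2 + R3‖R_L) = 29.50 × 662.7/5003 = 3.91 V.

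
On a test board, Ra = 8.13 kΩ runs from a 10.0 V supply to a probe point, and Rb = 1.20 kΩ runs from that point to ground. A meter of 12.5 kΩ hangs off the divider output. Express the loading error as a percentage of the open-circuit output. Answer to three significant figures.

7.72 %

The divider's output (Thévenin) resistance is Ra‖Rb = 1.046 kΩ.
Fractional drop under load = R_th/(R_th + R_L) = 1.046 / (1.046 + 12.5) = 0.07720.
So the output falls by 7.72 %.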